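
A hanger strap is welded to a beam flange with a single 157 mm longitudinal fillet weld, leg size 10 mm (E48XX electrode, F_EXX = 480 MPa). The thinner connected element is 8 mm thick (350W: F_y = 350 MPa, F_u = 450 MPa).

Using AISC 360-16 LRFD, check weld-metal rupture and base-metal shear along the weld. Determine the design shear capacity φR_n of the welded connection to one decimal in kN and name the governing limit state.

Weld metal: throat = 0.707×10 = 7.07 mm, L = 157 mm. φR_n = 0.75 × 0.6 × 480 × 7.07 × 157 = 239.8 kN.
Base metal shear (8 mm plate): yield φR_n = 1.0×0.6×350×8×157 = 263.8 kN; rupture φR_n = 0.75×0.6×450×8×157 = 254.3 kN; take 254.3 kN (rupture).
Governing: min(239.8, 254.3) = 239.8 kN → weld metal.

239.8 kN (weld metal governs)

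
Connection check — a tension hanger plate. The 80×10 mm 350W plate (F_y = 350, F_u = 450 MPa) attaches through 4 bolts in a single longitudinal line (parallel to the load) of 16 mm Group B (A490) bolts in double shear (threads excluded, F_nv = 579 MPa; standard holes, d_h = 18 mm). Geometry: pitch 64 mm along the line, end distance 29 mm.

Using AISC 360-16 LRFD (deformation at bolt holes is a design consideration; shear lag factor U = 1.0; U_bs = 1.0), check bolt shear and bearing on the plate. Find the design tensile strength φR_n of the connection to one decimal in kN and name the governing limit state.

469.8 kN (bearing governs)

Bolt shear: A_b = π(16)²/4 = 201.06 mm². φR_n = 0.75 × 579 × 201.06 × 4 × 2 = 698.5 kN.
Bearing (10 mm plate, F_u = 450 MPa): end bolts L_c = 29 − 18/2 = 20, R_n = min(1.2×20×10×450, 2.4×16×10×450) = 108 kN/bolt; interior L_c = 64 − 18 = 46, R_n = 172.8 kN/bolt. φR_n = 0.75 × (1×108 + 3×172.8) = 469.8 kN.
Governing: min(698.5, 469.8) = 469.8 kN → bearing.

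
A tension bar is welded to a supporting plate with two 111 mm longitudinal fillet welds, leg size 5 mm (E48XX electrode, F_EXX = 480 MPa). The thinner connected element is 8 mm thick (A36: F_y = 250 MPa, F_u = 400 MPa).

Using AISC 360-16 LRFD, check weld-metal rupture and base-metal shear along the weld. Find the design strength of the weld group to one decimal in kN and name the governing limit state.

Weld metal: throat = 0.707×5 = 3.535 mm, L = 2×111 = 222 mm. φR_n = 0.75 × 0.6 × 480 × 3.535 × 222 = 169.5 kN.
Base metal shear (8 mm plate): yield φR_n = 1.0×0.6×250×8×222 = 266.4 kN; rupture φR_n = 0.75×0.6×400×8×222 = 319.7 kN; take 266.4 kN (yield).
Governing: min(169.5, 266.4) = 169.5 kN → weld metal.

169.5 kN (weld metal governs)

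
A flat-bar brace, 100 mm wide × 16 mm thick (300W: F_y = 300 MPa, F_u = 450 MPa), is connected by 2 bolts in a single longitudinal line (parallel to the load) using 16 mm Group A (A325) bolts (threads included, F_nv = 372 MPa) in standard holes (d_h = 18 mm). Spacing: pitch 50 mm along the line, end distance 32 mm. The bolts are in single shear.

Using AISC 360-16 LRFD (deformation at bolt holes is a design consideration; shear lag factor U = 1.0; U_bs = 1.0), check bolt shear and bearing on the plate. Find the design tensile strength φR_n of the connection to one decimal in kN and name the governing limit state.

112.2 kN (bolt shear governs)

Bolt shear: A_b = π(16)²/4 = 201.06 mm². φR_n = 0.75 × 372 × 201.06 × 2 × 1 = 112.2 kN.
Bearing (16 mm plate, F_u = 450 MPa): end bolts L_c = 32 − 18/2 = 23, R_n = min(1.2×23×16×450, 2.4×16×16×450) = 198.72 kN/bolt; interior L_c = 50 − 18 = 32, R_n = 276.48 kN/bolt. φR_n = 0.75 × (1×198.72 + 1×276.48) = 356.4 kN.
Governing: min(112.2, 356.4) = 112.2 kN → bolt shear.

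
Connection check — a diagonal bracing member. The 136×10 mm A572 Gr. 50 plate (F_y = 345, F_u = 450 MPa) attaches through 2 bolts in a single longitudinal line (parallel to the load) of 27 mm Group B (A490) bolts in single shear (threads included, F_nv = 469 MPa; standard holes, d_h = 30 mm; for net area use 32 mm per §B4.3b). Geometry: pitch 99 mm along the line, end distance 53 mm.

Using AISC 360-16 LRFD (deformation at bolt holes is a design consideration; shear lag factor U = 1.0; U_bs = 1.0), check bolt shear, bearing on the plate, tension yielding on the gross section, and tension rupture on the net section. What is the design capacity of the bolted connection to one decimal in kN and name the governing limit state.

Bolt shear: A_b = π(27)²/4 = 572.56 mm². φR_n = 0.75 × 469 × 572.56 × 2 × 1 = 402.8 kN.
Bearing (10 mm plate, F_u = 450 MPa): end bolts L_c = 53 − 30/2 = 38, R_n = min(1.2×38×10×450, 2.4×27×10×450) = 205.2 kN/bolt; interior L_c = 99 − 30 = 69, R_n = 291.6 kN/bolt. φR_n = 0.75 × (1×205.2 + 1×291.6) = 372.6 kN.
Tension yield (gross): A_g = 136×10 = 1360 mm². φR_n = 0.90 × 345 × 1360 = 422.3 kN.
Tension rupture (net): A_n = (136 − 1×32)×10 = 1040 mm² (U = 1.0, A_e = A_n). φR_n = 0.75 × 450 × 1040 = 351.0 kN.
Governing: min(402.8, 372.6, 422.3, 351.0) = 351.0 kN → net-section rupture.

351.0 kN (net-section rupture governs)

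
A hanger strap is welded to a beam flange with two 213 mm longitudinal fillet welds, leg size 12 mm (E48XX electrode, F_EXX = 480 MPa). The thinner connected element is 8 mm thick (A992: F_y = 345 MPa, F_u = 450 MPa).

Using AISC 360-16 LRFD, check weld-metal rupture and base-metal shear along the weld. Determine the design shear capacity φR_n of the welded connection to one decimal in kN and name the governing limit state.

Weld metal: throat = 0.707×12 = 8.484 mm, L = 2×213 = 426 mm. φR_n = 0.75 × 0.6 × 480 × 8.484 × 426 = 780.7 kN.
Base metal shear (8 mm plate): yield φR_n = 1.0×0.6×345×8×426 = 705.5 kN; rupture φR_n = 0.75×0.6×450×8×426 = 690.1 kN; take 690.1 kN (rupture).
Governing: min(780.7, 690.1) = 690.1 kN → base-metal shear.

690.1 kN (base-metal shear governs)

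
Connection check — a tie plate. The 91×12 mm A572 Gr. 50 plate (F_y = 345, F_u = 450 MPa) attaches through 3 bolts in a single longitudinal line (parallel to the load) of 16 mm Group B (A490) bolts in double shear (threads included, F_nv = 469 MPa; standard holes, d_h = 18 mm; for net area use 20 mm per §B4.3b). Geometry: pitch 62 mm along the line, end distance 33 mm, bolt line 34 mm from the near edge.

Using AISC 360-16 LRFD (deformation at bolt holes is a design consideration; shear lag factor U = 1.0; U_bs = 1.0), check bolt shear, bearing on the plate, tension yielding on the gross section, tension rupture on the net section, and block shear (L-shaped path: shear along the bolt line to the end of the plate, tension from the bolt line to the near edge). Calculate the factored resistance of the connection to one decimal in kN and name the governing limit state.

287.6 kN (net-section rupture governs)

Bolt shear: A_b = π(16)²/4 = 201.06 mm². φR_n = 0.75 × 469 × 201.06 × 3 × 2 = 424.3 kN.
Bearing (12 mm plate, F_u = 450 MPa): end bolts L_c = 33 − 18/2 = 24, R_n = min(1.2×24×12×450, 2.4×16×12×450) = 155.52 kN/bolt; interior L_c = 62 − 18 = 44, R_n = 207.36 kN/bolt. φR_n = 0.75 × (1×155.52 + 2×207.36) = 427.7 kN.
Tension yield (gross): A_g = 91×12 = 1092 mm². φR_n = 0.90 × 345 × 1092 = 339.1 kN.
Tension rupture (net): A_n = (91 − 1×20)×12 = 852 mm² (U = 1.0, A_e = A_n). φR_n = 0.75 × 450 × 852 = 287.6 kN.
Block shear: shear path 1×[33+2×62] = 1×157 mm, A_gv = 1884, A_nv = 1×(157 − 2.5×20)×12 = 1284 mm²; tension to near edge: (34 − 0.5×20)×12 = 288 mm². R_n = min(0.6×450×1284, 0.6×345×1884) + 1.0×450×288 = min(346.68, 389.99) + 129.6 = 476.28 kN. φR_n = 0.75 × 476.28 = 357.2 kN.
Governing: min(424.3, 427.7, 339.1, 287.6, 357.2) = 287.6 kN → net-section rupture.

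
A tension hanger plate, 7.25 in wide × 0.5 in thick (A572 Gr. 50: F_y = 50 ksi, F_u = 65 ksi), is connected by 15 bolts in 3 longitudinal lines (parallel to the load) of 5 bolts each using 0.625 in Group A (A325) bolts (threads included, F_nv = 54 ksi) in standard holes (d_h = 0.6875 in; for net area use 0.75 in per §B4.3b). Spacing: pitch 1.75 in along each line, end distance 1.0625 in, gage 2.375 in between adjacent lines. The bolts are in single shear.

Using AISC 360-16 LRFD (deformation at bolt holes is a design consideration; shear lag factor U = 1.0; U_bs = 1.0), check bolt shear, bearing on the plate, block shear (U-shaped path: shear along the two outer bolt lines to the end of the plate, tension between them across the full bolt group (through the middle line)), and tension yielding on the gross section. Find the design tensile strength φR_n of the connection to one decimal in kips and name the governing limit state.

163.1 kips (gross-section yield governs)

Bolt shear: A_b = π(0.625)²/4 = 0.3068 in². φR_n = 0.75 × 54 × 0.3068 × 15 × 1 = 186.4 kips.
Bearing (0.5 in plate, F_u = 65 ksi): end bolts L_c = 1.0625 − 0.6875/2 = 0.71875, R_n = min(1.2×0.71875×0.5×65, 2.4×0.625×0.5×65) = 28.031 kips/bolt; interior L_c = 1.75 − 0.6875 = 1.0625, R_n = 41.438 kips/bolt. φR_n = 0.75 × (3×28.031 + 12×41.438) = 436.0 kips.
Block shear: shear path 2×[1.0625+4×1.75] = 2×8.0625 in, A_gv = 8.0625, A_nv = 2×(8.0625 − 4.5×0.75)×0.5 = 4.6875 in²; tension across gage: (4.75 − 2×0.75)×0.5 = 1.625 in². R_n = min(0.6×65×4.6875, 0.6×50×8.0625) + 1.0×65×1.625 = min(182.81, 241.88) + 105.63 = 288.44 kips. φR_n = 0.75 × 288.44 = 216.3 kips.
Tension yield (gross): A_g = 7.25×0.5 = 3.625 in². φR_n = 0.90 × 50 × 3.625 = 163.1 kips.
Governing: min(186.4, 436.0, 216.3, 163.1) = 163.1 kips → gross-section yield.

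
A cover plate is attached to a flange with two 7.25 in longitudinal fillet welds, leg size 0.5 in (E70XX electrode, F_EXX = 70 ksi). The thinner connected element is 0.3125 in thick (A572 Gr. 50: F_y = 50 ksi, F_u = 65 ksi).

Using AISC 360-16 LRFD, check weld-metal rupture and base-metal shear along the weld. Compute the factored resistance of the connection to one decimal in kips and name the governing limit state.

Weld metal: throat = 0.707×0.5 = 0.3535 in, L = 2×7.25 = 14.5 in. φR_n = 0.75 × 0.6 × 70 × 0.3535 × 14.5 = 161.5 kips.
Base metal shear (0.3125 in plate): yield φR_n = 1.0×0.6×50×0.3125×14.5 = 135.9 kips; rupture φR_n = 0.75×0.6×65×0.3125×14.5 = 132.5 kips; take 132.5 kips (rupture).
Governing: min(161.5, 132.5) = 132.5 kips → base-metal shear.

132.5 kips (base-metal shear governs)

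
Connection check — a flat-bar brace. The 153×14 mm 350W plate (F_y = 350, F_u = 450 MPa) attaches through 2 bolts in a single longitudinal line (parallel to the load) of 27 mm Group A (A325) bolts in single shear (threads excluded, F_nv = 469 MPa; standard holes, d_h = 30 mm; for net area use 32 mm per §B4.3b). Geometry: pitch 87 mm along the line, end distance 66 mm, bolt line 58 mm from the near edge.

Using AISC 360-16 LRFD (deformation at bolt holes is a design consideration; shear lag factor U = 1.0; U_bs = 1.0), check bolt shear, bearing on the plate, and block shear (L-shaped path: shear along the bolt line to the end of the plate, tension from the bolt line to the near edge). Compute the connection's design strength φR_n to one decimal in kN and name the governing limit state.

402.8 kN (bolt shear governs)

Bolt shear: A_b = π(27)²/4 = 572.56 mm². φR_n = 0.75 × 469 × 572.56 × 2 × 1 = 402.8 kN.
Bearing (14 mm plate, F_u = 450 MPa): end bolts L_c = 66 − 30/2 = 51, R_n = min(1.2×51×14×450, 2.4×27×14×450) = 385.56 kN/bolt; interior L_c = 87 − 30 = 57, R_n = 408.24 kN/bolt. φR_n = 0.75 × (1×385.56 + 1×408.24) = 595.4 kN.
Block shear: shear path 1×[66+1×87] = 1×153 mm, A_gv = 2142, A_nv = 1×(153 − 1.5×32)×14 = 1470 mm²; tension to near edge: (58 − 0.5×32)×14 = 588 mm². R_n = min(0.6×450×1470, 0.6×350×2142) + 1.0×450×588 = min(396.9, 449.82) + 264.6 = 661.5 kN. φR_n = 0.75 × 661.5 = 496.1 kN.
Governing: min(402.8, 595.4, 496.1) = 402.8 kN → bolt shear.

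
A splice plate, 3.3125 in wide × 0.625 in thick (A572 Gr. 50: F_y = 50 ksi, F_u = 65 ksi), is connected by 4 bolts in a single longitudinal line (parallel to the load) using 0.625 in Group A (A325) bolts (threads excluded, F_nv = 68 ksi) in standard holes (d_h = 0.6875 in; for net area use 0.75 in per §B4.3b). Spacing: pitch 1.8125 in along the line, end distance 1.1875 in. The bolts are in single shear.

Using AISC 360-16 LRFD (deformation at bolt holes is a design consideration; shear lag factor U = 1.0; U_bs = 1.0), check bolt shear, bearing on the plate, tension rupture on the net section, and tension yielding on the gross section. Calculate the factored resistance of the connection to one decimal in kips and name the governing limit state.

62.6 kips (bolt shear governs)

Bolt shear: A_b = π(0.625)²/4 = 0.3068 in². φR_n = 0.75 × 68 × 0.3068 × 4 × 1 = 62.6 kips.
Bearing (0.625 in plate, F_u = 65 ksi): end bolts L_c = 1.1875 − 0.6875/2 = 0.84375, R_n = min(1.2×0.84375×0.625×65, 2.4×0.625×0.625×65) = 41.133 kips/bolt; interior L_c = 1.8125 − 0.6875 = 1.125, R_n = 54.844 kips/bolt. φR_n = 0.75 × (1×41.133 + 3×54.844) = 154.2 kips.
Tension rupture (net): A_n = (3.3125 − 1×0.75)×0.625 = 1.6016 in² (U = 1.0, A_e = A_n). φR_n = 0.75 × 65 × 1.6016 = 78.1 kips.
Tension yield (gross): A_g = 3.3125×0.625 = 2.0703 in². φR_n = 0.90 × 50 × 2.0703 = 93.2 kips.
Governing: min(62.6, 154.2, 78.1, 93.2) = 62.6 kips → bolt shear.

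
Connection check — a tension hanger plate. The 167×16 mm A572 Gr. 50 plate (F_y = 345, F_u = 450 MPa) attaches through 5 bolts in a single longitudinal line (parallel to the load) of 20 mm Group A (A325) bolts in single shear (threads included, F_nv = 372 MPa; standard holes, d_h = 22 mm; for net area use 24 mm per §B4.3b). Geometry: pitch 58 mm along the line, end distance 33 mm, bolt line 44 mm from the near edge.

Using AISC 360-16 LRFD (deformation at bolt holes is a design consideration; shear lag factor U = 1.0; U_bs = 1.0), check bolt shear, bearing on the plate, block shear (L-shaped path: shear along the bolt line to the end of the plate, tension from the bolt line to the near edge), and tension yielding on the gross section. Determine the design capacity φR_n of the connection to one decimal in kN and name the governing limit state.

438.3 kN (bolt shear governs)

Bolt shear: A_b = π(20)²/4 = 314.16 mm². φR_n = 0.75 × 372 × 314.16 × 5 × 1 = 438.3 kN.
Bearing (16 mm plate, F_u = 450 MPa): end bolts L_c = 33 − 22/2 = 22, R_n = min(1.2×22×16×450, 2.4×20×16×450) = 190.08 kN/bolt; interior L_c = 58 − 22 = 36, R_n = 311.04 kN/bolt. φR_n = 0.75 × (1×190.08 + 4×311.04) = 1075.7 kN.
Block shear: shear path 1×[33+4×58] = 1×265 mm, A_gv = 4240, A_nv = 1×(265 − 4.5×24)×16 = 2512 mm²; tension to near edge: (44 − 0.5×24)×16 = 512 mm². R_n = min(0.6×450×2512, 0.6×345×4240) + 1.0×450×512 = min(678.24, 877.68) + 230.4 = 908.64 kN. φR_n = 0.75 × 908.64 = 681.5 kN.
Tension yield (gross): A_g = 167×16 = 2672 mm². φR_n = 0.90 × 345 × 2672 = 829.7 kN.
Governing: min(438.3, 1075.7, 681.5, 829.7) = 438.3 kN → bolt shear.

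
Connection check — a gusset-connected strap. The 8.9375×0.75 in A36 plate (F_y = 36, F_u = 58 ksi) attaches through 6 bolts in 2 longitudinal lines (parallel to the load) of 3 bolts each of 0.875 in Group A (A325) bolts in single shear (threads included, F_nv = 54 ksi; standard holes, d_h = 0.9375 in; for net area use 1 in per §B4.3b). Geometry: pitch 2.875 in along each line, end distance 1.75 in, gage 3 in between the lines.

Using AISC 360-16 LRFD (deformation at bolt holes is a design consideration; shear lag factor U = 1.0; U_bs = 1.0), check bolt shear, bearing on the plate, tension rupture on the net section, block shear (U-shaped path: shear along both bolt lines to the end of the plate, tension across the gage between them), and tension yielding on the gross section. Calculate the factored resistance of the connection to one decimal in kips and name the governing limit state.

Bolt shear: A_b = π(0.875)²/4 = 0.60132 in². φR_n = 0.75 × 54 × 0.60132 × 6 × 1 = 146.1 kips.
Bearing (0.75 in plate, F_u = 58 ksi): end bolts L_c = 1.75 − 0.9375/2 = 1.28125, R_n = min(1.2×1.28125×0.75×58, 2.4×0.875×0.75×58) = 66.881 kips/bolt; interior L_c = 2.875 − 0.9375 = 1.9375, R_n = 91.35 kips/bolt. φR_n = 0.75 × (2×66.881 + 4×91.35) = 374.4 kips.
Tension rupture (net): A_n = (8.9375 − 2×1)×0.75 = 5.2031 in² (U = 1.0, A_e = A_n). φR_n = 0.75 × 58 × 5.2031 = 226.3 kips.
Block shear: shear path 2×[1.75+2×2.875] = 2×7.5 in, A_gv = 11.25, A_nv = 2×(7.5 − 2.5×1)×0.75 = 7.5 in²; tension across gage: (3 − 1×1)×0.75 = 1.5 in². R_n = min(0.6×58×7.5, 0.6×36×11.25) + 1.0×58×1.5 = min(261, 243) + 87 = 330 kips. φR_n = 0.75 × 330 = 247.5 kips.
Tension yield (gross): A_g = 8.9375×0.75 = 6.7031 in². φR_n = 0.90 × 36 × 6.7031 = 217.2 kips.
Governing: min(146.1, 374.4, 226.3, 247.5, 217.2) = 146.1 kips → bolt shear.

146.1 kips (bolt shear governs)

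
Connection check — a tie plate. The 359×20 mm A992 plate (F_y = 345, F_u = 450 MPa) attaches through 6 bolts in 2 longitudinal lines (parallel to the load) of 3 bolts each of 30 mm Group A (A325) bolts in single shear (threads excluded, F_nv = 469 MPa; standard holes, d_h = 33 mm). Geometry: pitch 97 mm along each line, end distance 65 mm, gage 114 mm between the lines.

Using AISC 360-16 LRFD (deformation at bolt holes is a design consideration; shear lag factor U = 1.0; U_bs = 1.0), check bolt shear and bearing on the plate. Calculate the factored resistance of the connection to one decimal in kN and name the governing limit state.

1491.8 kN (bolt shear governs)

Bolt shear: A_b = π(30)²/4 = 706.86 mm². φR_n = 0.75 × 469 × 706.86 × 6 × 1 = 1491.8 kN.
Bearing (20 mm plate, F_u = 450 MPa): end bolts L_c = 65 − 33/2 = 48.5, R_n = min(1.2×48.5×20×450, 2.4×30×20×450) = 523.8 kN/bolt; interior L_c = 97 − 33 = 64, R_n = 648 kN/bolt. φR_n = 0.75 × (2×523.8 + 4×648) = 2729.7 kN.
Governing: min(1491.8, 2729.7) = 1491.8 kN → bolt shear.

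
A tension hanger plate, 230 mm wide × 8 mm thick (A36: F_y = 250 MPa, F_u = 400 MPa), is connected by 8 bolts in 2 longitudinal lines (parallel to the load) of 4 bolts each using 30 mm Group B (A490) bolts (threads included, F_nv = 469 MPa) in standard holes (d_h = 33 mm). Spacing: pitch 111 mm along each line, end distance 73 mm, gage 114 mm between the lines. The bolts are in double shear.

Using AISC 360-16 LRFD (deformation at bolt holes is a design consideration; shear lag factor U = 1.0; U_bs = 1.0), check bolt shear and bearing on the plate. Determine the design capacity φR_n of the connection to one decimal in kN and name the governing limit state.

1362.2 kN (bearing governs)

Bolt shear: A_b = π(30)²/4 = 706.86 mm². φR_n = 0.75 × 469 × 706.86 × 8 × 2 = 3978.2 kN.
Bearing (8 mm plate, F_u = 400 MPa): end bolts L_c = 73 − 33/2 = 56.5, R_n = min(1.2×56.5×8×400, 2.4×30×8×400) = 216.96 kN/bolt; interior L_c = 111 − 33 = 78, R_n = 230.4 kN/bolt. φR_n = 0.75 × (2×216.96 + 6×230.4) = 1362.2 kN.
Governing: min(3978.2, 1362.2) = 1362.2 kN → bearing.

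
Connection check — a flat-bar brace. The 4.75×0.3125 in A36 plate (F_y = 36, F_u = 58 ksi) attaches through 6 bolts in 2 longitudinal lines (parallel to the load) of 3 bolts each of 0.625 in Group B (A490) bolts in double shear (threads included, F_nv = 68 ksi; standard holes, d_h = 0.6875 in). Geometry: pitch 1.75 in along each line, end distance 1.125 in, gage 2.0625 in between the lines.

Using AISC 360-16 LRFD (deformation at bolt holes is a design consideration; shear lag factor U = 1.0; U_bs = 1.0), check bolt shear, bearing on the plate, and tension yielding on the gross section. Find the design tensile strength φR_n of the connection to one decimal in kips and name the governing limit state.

Bolt shear: A_b = π(0.625)²/4 = 0.3068 in². φR_n = 0.75 × 68 × 0.3068 × 6 × 2 = 187.8 kips.
Bearing (0.3125 in plate, F_u = 58 ksi): end bolts L_c = 1.125 − 0.6875/2 = 0.78125, R_n = min(1.2×0.78125×0.3125×58, 2.4×0.625×0.3125×58) = 16.992 kips/bolt; interior L_c = 1.75 − 0.6875 = 1.0625, R_n = 23.109 kips/bolt. φR_n = 0.75 × (2×16.992 + 4×23.109) = 94.8 kips.
Tension yield (gross): A_g = 4.75×0.3125 = 1.4844 in². φR_n = 0.90 × 36 × 1.4844 = 48.1 kips.
Governing: min(187.8, 94.8, 48.1) = 48.1 kips → gross-section yield.

48.1 kips (gross-section yield governs)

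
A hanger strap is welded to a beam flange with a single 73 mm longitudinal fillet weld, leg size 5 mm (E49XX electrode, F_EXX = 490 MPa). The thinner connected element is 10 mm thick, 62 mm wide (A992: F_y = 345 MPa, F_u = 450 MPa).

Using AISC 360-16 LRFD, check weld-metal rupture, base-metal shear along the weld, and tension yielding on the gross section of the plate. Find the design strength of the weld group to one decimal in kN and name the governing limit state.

Weld metal: throat = 0.707×5 = 3.535 mm, L = 73 mm. φR_n = 0.75 × 0.6 × 490 × 3.535 × 73 = 56.9 kN.
Base metal shear (10 mm plate): yield φR_n = 1.0×0.6×345×10×73 = 151.1 kN; rupture φR_n = 0.75×0.6×450×10×73 = 147.8 kN; take 147.8 kN (rupture).
Tension yield (gross): A_g = 62×10 = 620 mm². φR_n = 0.90 × 345 × 620 = 192.5 kN.
Governing: min(56.9, 147.8, 192.5) = 56.9 kN → weld metal.

56.9 kN (weld metal governs)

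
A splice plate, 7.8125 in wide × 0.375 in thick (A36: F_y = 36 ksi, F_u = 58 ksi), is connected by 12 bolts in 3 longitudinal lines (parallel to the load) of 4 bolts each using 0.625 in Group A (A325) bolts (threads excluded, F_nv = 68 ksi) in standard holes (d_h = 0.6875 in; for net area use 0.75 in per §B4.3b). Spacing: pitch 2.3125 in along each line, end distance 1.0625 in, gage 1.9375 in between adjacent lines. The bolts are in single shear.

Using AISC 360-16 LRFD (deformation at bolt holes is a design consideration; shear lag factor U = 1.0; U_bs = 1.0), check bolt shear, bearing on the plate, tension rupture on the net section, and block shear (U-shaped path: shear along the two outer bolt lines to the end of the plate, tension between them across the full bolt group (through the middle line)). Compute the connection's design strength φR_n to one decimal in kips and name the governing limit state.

Bolt shear: A_b = π(0.625)²/4 = 0.3068 in². φR_n = 0.75 × 68 × 0.3068 × 12 × 1 = 187.8 kips.
Bearing (0.375 in plate, F_u = 58 ksi): end bolts L_c = 1.0625 − 0.6875/2 = 0.71875, R_n = min(1.2×0.71875×0.375×58, 2.4×0.625×0.375×58) = 18.759 kips/bolt; interior L_c = 2.3125 − 0.6875 = 1.625, R_n = 32.625 kips/bolt. φR_n = 0.75 × (3×18.759 + 9×32.625) = 262.4 kips.
Tension rupture (net): A_n = (7.8125 − 3×0.75)×0.375 = 2.0859 in² (U = 1.0, A_e = A_n). φR_n = 0.75 × 58 × 2.0859 = 90.7 kips.
Block shear: shear path 2×[1.0625+3×2.3125] = 2×8 in, A_gv = 6, A_nv = 2×(8 − 3.5×0.75)×0.375 = 4.0313 in²; tension across gage: (3.875 − 2×0.75)×0.375 = 0.89063 in². R_n = min(0.6×58×4.0313, 0.6×36×6) + 1.0×58×0.89063 = min(140.29, 129.6) + 51.657 = 181.26 kips. φR_n = 0.75 × 181.26 = 135.9 kips.
Governing: min(187.8, 262.4, 90.7, 135.9) = 90.7 kips → net-section rupture.

90.7 kips (net-section rupture governs)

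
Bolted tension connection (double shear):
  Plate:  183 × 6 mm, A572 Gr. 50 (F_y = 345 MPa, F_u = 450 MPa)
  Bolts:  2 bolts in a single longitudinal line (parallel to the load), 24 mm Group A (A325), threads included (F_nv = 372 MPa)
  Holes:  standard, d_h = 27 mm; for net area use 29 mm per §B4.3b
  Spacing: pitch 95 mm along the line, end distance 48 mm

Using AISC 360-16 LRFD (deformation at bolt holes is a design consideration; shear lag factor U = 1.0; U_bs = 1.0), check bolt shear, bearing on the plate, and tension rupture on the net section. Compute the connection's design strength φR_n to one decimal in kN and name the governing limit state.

Bolt shear: A_b = π(24)²/4 = 452.39 mm². φR_n = 0.75 × 372 × 452.39 × 2 × 2 = 504.9 kN.
Bearing (6 mm plate, F_u = 450 MPa): end bolts L_c = 48 − 27/2 = 34.5, R_n = min(1.2×34.5×6×450, 2.4×24×6×450) = 111.78 kN/bolt; interior L_c = 95 − 27 = 68, R_n = 155.52 kN/bolt. φR_n = 0.75 × (1×111.78 + 1×155.52) = 200.5 kN.
Tension rupture (net): A_n = (183 − 1×29)×6 = 924 mm² (U = 1.0, A_e = A_n). φR_n = 0.75 × 450 × 924 = 311.9 kN.
Governing: min(504.9, 200.5, 311.9) = 200.5 kN → bearing.

200.5 kN (bearing governs)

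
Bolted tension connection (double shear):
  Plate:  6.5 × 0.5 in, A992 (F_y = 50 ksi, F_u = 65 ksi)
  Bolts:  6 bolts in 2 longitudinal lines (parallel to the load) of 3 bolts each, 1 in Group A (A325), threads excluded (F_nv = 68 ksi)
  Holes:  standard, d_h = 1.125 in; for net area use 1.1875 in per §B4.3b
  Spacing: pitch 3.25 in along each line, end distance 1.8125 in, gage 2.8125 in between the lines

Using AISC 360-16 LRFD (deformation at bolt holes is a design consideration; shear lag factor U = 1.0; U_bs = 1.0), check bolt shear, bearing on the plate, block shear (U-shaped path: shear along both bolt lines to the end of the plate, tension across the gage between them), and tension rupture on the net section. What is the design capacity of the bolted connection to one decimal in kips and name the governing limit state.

100.5 kips (net-section rupture governs)

Bolt shear: A_b = π(1)²/4 = 0.7854 in². φR_n = 0.75 × 68 × 0.7854 × 6 × 2 = 480.7 kips.
Bearing (0.5 in plate, F_u = 65 ksi): end bolts L_c = 1.8125 − 1.125/2 = 1.25, R_n = min(1.2×1.25×0.5×65, 2.4×1×0.5×65) = 48.75 kips/bolt; interior L_c = 3.25 − 1.125 = 2.125, R_n = 78 kips/bolt. φR_n = 0.75 × (2×48.75 + 4×78) = 307.1 kips.
Block shear: shear path 2×[1.8125+2×3.25] = 2×8.3125 in, A_gv = 8.3125, A_nv = 2×(8.3125 − 2.5×1.1875)×0.5 = 5.3438 in²; tension across gage: (2.8125 − 1×1.1875)×0.5 = 0.8125 in². R_n = min(0.6×65×5.3438, 0.6×50×8.3125) + 1.0×65×0.8125 = min(208.41, 249.38) + 52.813 = 261.22 kips. φR_n = 0.75 × 261.22 = 195.9 kips.
Tension rupture (net): A_n = (6.5 − 2×1.1875)×0.5 = 2.0625 in² (U = 1.0, A_e = A_n). φR_n = 0.75 × 65 × 2.0625 = 100.5 kips.
Governing: min(480.7, 307.1, 195.9, 100.5) = 100.5 kips → net-section rupture.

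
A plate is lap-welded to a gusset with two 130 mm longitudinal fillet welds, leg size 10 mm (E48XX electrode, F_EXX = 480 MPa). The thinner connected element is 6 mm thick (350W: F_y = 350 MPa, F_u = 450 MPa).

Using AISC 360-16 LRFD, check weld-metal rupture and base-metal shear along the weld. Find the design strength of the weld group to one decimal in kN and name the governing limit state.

315.9 kN (base-metal shear governs)

Weld metal: throat = 0.707×10 = 7.07 mm, L = 2×130 = 260 mm. φR_n = 0.75 × 0.6 × 480 × 7.07 × 260 = 397.1 kN.
Base metal shear (6 mm plate): yield φR_n = 1.0×0.6×350×6×260 = 327.6 kN; rupture φR_n = 0.75×0.6×450×6×260 = 315.9 kN; take 315.9 kN (rupture).
Governing: min(397.1, 315.9) = 315.9 kN → base-metal shear.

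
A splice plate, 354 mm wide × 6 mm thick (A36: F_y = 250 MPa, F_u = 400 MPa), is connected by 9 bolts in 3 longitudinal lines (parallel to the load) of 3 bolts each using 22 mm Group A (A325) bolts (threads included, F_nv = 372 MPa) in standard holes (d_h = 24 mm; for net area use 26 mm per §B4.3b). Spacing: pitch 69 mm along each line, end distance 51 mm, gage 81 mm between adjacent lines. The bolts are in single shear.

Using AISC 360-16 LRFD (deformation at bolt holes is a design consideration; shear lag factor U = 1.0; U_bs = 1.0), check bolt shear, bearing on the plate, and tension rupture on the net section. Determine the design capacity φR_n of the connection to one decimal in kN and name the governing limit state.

Bolt shear: A_b = π(22)²/4 = 380.13 mm². φR_n = 0.75 × 372 × 380.13 × 9 × 1 = 954.5 kN.
Bearing (6 mm plate, F_u = 400 MPa): end bolts L_c = 51 − 24/2 = 39, R_n = min(1.2×39×6×400, 2.4×22×6×400) = 112.32 kN/bolt; interior L_c = 69 − 24 = 45, R_n = 126.72 kN/bolt. φR_n = 0.75 × (3×112.32 + 6×126.72) = 823.0 kN.
Tension rupture (net): A_n = (354 − 3×26)×6 = 1656 mm² (U = 1.0, A_e = A_n). φR_n = 0.75 × 400 × 1656 = 496.8 kN.
Governing: min(954.5, 823.0, 496.8) = 496.8 kN → net-section rupture.

496.8 kN (net-section rupture governs)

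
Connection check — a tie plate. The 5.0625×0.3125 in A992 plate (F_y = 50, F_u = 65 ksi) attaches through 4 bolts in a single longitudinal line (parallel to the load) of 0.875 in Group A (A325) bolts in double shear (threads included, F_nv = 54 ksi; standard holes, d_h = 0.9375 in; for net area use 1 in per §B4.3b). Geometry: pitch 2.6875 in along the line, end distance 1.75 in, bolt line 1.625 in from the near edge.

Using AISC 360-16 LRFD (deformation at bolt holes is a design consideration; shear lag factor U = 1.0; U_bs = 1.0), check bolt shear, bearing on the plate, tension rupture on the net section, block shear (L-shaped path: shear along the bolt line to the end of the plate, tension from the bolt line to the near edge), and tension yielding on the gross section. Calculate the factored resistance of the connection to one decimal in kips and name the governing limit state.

Bolt shear: A_b = π(0.875)²/4 = 0.60132 in². φR_n = 0.75 × 54 × 0.60132 × 4 × 2 = 194.8 kips.
Bearing (0.3125 in plate, F_u = 65 ksi): end bolts L_c = 1.75 − 0.9375/2 = 1.28125, R_n = min(1.2×1.28125×0.3125×65, 2.4×0.875×0.3125×65) = 31.23 kips/bolt; interior L_c = 2.6875 − 0.9375 = 1.75, R_n = 42.656 kips/bolt. φR_n = 0.75 × (1×31.23 + 3×42.656) = 119.4 kips.
Tension rupture (net): A_n = (5.0625 − 1×1)×0.3125 = 1.2695 in² (U = 1.0, A_e = A_n). φR_n = 0.75 × 65 × 1.2695 = 61.9 kips.
Block shear: shear path 1×[1.75+3×2.6875] = 1×9.8125 in, A_gv = 3.0664, A_nv = 1×(9.8125 − 3.5×1)×0.3125 = 1.9727 in²; tension to near edge: (1.625 − 0.5×1)×0.3125 = 0.35156 in². R_n = min(0.6×65×1.9727, 0.6×50×3.0664) + 1.0×65×0.35156 = min(76.935, 91.992) + 22.851 = 99.786 kips. φR_n = 0.75 × 99.786 = 74.8 kips.
Tension yield (gross): A_g = 5.0625×0.3125 = 1.582 in². φR_n = 0.90 × 50 × 1.582 = 71.2 kips.
Governing: min(194.8, 119.4, 61.9, 74.8, 71.2) = 61.9 kips → net-section rupture.

61.9 kips (net-section rupture governs)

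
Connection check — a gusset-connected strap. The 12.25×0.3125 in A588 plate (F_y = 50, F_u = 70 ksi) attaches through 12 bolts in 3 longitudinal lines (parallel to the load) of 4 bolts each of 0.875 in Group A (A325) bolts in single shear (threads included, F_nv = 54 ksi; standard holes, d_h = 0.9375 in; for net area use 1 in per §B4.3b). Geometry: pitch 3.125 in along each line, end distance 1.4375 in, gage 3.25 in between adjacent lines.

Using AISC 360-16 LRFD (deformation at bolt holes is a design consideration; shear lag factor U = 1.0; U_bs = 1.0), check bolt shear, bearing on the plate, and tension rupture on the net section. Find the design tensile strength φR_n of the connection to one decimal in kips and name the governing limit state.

151.8 kips (net-section rupture governs)

Bolt shear: A_b = π(0.875)²/4 = 0.60132 in². φR_n = 0.75 × 54 × 0.60132 × 12 × 1 = 292.2 kips.
Bearing (0.3125 in plate, F_u = 70 ksi): end bolts L_c = 1.4375 − 0.9375/2 = 0.96875, R_n = min(1.2×0.96875×0.3125×70, 2.4×0.875×0.3125×70) = 25.43 kips/bolt; interior L_c = 3.125 − 0.9375 = 2.1875, R_n = 45.938 kips/bolt. φR_n = 0.75 × (3×25.43 + 9×45.938) = 367.3 kips.
Tension rupture (net): A_n = (12.25 − 3×1)×0.3125 = 2.8906 in² (U = 1.0, A_e = A_n). φR_n = 0.75 × 70 × 2.8906 = 151.8 kips.
Governing: min(292.2, 367.3, 151.8) = 151.8 kips → net-section rupture.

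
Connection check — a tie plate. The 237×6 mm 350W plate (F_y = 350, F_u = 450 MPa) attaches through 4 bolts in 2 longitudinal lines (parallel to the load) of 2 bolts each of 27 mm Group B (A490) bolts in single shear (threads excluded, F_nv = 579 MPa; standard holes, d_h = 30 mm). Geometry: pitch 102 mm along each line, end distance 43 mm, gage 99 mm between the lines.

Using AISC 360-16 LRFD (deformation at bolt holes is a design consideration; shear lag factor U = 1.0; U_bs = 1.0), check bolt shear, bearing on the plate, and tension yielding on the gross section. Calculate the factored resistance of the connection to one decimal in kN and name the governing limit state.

Bolt shear: A_b = π(27)²/4 = 572.56 mm². φR_n = 0.75 × 579 × 572.56 × 4 × 1 = 994.5 kN.
Bearing (6 mm plate, F_u = 450 MPa): end bolts L_c = 43 − 30/2 = 28, R_n = min(1.2×28×6×450, 2.4×27×6×450) = 90.72 kN/bolt; interior L_c = 102 − 30 = 72, R_n = 174.96 kN/bolt. φR_n = 0.75 × (2×90.72 + 2×174.96) = 398.5 kN.
Tension yield (gross): A_g = 237×6 = 1422 mm². φR_n = 0.90 × 350 × 1422 = 447.9 kN.
Governing: min(994.5, 398.5, 447.9) = 398.5 kN → bearing.

398.5 kN (bearing governs)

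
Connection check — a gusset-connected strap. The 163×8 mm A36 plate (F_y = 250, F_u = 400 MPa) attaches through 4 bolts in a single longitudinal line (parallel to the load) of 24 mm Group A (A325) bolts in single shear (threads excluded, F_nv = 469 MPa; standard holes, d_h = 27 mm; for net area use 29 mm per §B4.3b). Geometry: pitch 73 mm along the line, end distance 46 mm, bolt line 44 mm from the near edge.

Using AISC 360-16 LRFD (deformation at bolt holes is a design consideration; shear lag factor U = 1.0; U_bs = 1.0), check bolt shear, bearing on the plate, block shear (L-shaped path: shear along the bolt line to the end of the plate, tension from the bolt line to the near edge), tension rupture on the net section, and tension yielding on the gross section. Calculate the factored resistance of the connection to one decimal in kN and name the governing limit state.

293.4 kN (gross-section yield governs)

Bolt shear: A_b = π(24)²/4 = 452.39 mm². φR_n = 0.75 × 469 × 452.39 × 4 × 1 = 636.5 kN.
Bearing (8 mm plate, F_u = 400 MPa): end bolts L_c = 46 − 27/2 = 32.5, R_n = min(1.2×32.5×8×400, 2.4×24×8×400) = 124.8 kN/bolt; interior L_c = 73 − 27 = 46, R_n = 176.64 kN/bolt. φR_n = 0.75 × (1×124.8 + 3×176.64) = 491.0 kN.
Block shear: shear path 1×[46+3×73] = 1×265 mm, A_gv = 2120, A_nv = 1×(265 − 3.5×29)×8 = 1308 mm²; tension to near edge: (44 − 0.5×29)×8 = 236 mm². R_n = min(0.6×400×1308, 0.6×250×2120) + 1.0×400×236 = min(313.92, 318) + 94.4 = 408.32 kN. φR_n = 0.75 × 408.32 = 306.2 kN.
Tension rupture (net): A_n = (163 − 1×29)×8 = 1072 mm² (U = 1.0, A_e = A_n). φR_n = 0.75 × 400 × 1072 = 321.6 kN.
Tension yield (gross): A_g = 163×8 = 1304 mm². φR_n = 0.90 × 250 × 1304 = 293.4 kN.
Governing: min(636.5, 491.0, 306.2, 321.6, 293.4) = 293.4 kN → gross-section yield.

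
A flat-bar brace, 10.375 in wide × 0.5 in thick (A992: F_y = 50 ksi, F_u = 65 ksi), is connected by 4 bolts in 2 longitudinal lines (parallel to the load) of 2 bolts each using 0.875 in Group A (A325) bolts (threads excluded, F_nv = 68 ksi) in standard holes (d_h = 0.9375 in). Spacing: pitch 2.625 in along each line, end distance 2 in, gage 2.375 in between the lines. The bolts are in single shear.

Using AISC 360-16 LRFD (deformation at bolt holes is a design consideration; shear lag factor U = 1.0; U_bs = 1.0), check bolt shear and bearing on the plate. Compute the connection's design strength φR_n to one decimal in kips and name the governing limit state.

122.7 kips (bolt shear governs)

Bolt shear: A_b = π(0.875)²/4 = 0.60132 in². φR_n = 0.75 × 68 × 0.60132 × 4 × 1 = 122.7 kips.
Bearing (0.5 in plate, F_u = 65 ksi): end bolts L_c = 2 − 0.9375/2 = 1.53125, R_n = min(1.2×1.53125×0.5×65, 2.4×0.875×0.5×65) = 59.719 kips/bolt; interior L_c = 2.625 − 0.9375 = 1.6875, R_n = 65.813 kips/bolt. φR_n = 0.75 × (2×59.719 + 2×65.813) = 188.3 kips.
Governing: min(122.7, 188.3) = 122.7 kips → bolt shear.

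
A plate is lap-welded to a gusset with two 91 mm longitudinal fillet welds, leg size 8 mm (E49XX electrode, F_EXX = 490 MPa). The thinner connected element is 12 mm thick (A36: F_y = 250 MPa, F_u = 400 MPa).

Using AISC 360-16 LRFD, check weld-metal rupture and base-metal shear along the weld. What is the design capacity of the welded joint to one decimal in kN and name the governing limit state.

227.0 kN (weld metal governs)

Weld metal: throat = 0.707×8 = 5.656 mm, L = 2×91 = 182 mm. φR_n = 0.75 × 0.6 × 490 × 5.656 × 182 = 227.0 kN.
Base metal shear (12 mm plate): yield φR_n = 1.0×0.6×250×12×182 = 327.6 kN; rupture φR_n = 0.75×0.6×400×12×182 = 393.1 kN; take 327.6 kN (yield).
Governing: min(227.0, 327.6) = 227.0 kN → weld metal.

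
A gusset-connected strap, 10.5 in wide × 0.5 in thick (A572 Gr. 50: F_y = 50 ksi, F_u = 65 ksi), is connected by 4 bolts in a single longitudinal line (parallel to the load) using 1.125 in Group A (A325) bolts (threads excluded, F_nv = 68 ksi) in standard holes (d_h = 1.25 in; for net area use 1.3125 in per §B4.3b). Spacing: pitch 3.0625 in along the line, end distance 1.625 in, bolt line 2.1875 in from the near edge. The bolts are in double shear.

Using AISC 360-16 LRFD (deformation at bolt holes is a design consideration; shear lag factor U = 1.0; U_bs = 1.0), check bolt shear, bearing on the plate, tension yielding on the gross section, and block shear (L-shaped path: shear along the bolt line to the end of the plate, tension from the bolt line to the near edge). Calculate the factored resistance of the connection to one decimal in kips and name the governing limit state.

128.3 kips (block shear governs)

Bolt shear: A_b = π(1.125)²/4 = 0.99402 in². φR_n = 0.75 × 68 × 0.99402 × 4 × 2 = 405.6 kips.
Bearing (0.5 in plate, F_u = 65 ksi): end bolts L_c = 1.625 − 1.25/2 = 1, R_n = min(1.2×1×0.5×65, 2.4×1.125×0.5×65) = 39 kips/bolt; interior L_c = 3.0625 − 1.25 = 1.8125, R_n = 70.688 kips/bolt. φR_n = 0.75 × (1×39 + 3×70.688) = 188.3 kips.
Tension yield (gross): A_g = 10.5×0.5 = 5.25 in². φR_n = 0.90 × 50 × 5.25 = 236.3 kips.
Block shear: shear path 1×[1.625+3×3.0625] = 1×10.8125 in, A_gv = 5.4063, A_nv = 1×(10.8125 − 3.5×1.3125)×0.5 = 3.1094 in²; tension to near edge: (2.1875 − 0.5×1.3125)×0.5 = 0.76563 in². R_n = min(0.6×65×3.1094, 0.6×50×5.4063) + 1.0×65×0.76563 = min(121.27, 162.19) + 49.766 = 171.04 kips. φR_n = 0.75 × 171.04 = 128.3 kips.
Governing: min(405.6, 188.3, 236.3, 128.3) = 128.3 kips → block shear.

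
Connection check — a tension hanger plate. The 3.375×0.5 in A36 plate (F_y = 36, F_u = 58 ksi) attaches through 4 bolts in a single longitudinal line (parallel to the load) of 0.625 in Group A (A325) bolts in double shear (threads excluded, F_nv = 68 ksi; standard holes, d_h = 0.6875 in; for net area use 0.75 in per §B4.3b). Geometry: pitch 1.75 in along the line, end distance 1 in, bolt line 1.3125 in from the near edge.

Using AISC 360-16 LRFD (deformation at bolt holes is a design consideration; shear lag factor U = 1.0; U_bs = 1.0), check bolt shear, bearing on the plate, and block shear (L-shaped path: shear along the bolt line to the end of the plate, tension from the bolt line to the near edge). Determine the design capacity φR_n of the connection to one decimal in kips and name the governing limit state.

Bolt shear: A_b = π(0.625)²/4 = 0.3068 in². φR_n = 0.75 × 68 × 0.3068 × 4 × 2 = 125.2 kips.
Bearing (0.5 in plate, F_u = 58 ksi): end bolts L_c = 1 − 0.6875/2 = 0.65625, R_n = min(1.2×0.65625×0.5×58, 2.4×0.625×0.5×58) = 22.838 kips/bolt; interior L_c = 1.75 − 0.6875 = 1.0625, R_n = 36.975 kips/bolt. φR_n = 0.75 × (1×22.838 + 3×36.975) = 100.3 kips.
Block shear: shear path 1×[1+3×1.75] = 1×6.25 in, A_gv = 3.125, A_nv = 1×(6.25 − 3.5×0.75)×0.5 = 1.8125 in²; tension to near edge: (1.3125 − 0.5×0.75)×0.5 = 0.46875 in². R_n = min(0.6×58×1.8125, 0.6×36×3.125) + 1.0×58×0.46875 = min(63.075, 67.5) + 27.188 = 90.263 kips. φR_n = 0.75 × 90.263 = 67.7 kips.
Governing: min(125.2, 100.3, 67.7) = 67.7 kips → block shear.

67.7 kips (block shear governs)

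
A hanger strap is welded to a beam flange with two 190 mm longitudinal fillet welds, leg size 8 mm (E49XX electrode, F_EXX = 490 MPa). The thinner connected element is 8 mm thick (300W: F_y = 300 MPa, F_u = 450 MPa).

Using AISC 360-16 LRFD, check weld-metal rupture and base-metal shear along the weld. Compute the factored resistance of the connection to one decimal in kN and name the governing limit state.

473.9 kN (weld metal governs)

Weld metal: throat = 0.707×8 = 5.656 mm, L = 2×190 = 380 mm. φR_n = 0.75 × 0.6 × 490 × 5.656 × 380 = 473.9 kN.
Base metal shear (8 mm plate): yield φR_n = 1.0×0.6×300×8×380 = 547.2 kN; rupture φR_n = 0.75×0.6×450×8×380 = 615.6 kN; take 547.2 kN (yield).
Governing: min(473.9, 547.2) = 473.9 kN → weld metal.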